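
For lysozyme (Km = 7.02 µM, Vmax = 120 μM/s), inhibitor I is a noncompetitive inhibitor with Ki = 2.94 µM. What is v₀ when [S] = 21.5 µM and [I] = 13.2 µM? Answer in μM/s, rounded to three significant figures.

α = 1 + [I]/Ki = 1 + 13.2/2.94 = 5.490.
For a noncompetitive inhibitor, Vmax is reduced to Vmax/α while Km is unchanged: Km,app = 7.02 µM, Vmax,app = 21.9 μM/s.
v = Vmax,app·[S]/(Km,app + [S]) = 21.9 × 21.5/(7.02 + 21.5) = 16.5 μM/s.

16.5 μM/s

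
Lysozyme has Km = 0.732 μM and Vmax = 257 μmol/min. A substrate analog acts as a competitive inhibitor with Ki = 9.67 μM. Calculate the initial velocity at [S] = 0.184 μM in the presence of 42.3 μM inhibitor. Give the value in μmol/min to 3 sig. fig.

11.5 μmol/min

With α = 1 + [I]/Ki = 1 + 42.3/9.67 = 5.374, the competitive rate law is v = Vmax[S] / (αKm + [S]).
v = 257×0.184 / (5.374×0.732 + 0.184) = 47.29/4.118 = 11.5 μmol/min.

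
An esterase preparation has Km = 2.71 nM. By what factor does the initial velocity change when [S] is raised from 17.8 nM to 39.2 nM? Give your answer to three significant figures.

The fractional saturations are [S]/(Km+[S]) = 17.8/20.51 = 0.8679 and 39.2/41.91 = 0.9353.
v₂/v₁ is just their ratio: 0.9353/0.8679 = 1.08.

1.08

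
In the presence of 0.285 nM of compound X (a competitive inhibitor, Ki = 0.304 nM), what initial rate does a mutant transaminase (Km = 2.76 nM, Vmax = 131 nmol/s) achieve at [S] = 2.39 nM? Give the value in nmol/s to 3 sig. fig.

α = 1 + [I]/Ki = 1 + 0.285/0.304 = 1.938.
For a competitive inhibitor, Vmax is unchanged and the apparent Km becomes α·Km: Km,app = 5.35 nM, Vmax,app = 131 nmol/s.
v = Vmax,app·[S]/(Km,app + [S]) = 131 × 2.39/(5.35 + 2.39) = 40.5 nmol/s.

40.5 nmol/s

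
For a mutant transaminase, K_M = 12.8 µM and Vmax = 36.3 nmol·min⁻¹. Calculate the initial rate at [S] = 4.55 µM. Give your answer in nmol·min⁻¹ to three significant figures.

v = Vmax·[S]/(Km + [S]) = 36.3 × 4.55 / (12.8 + 4.55)
  = 165.2 / 17.35 = 9.52 nmol·min⁻¹.

9.52 nmol·min⁻¹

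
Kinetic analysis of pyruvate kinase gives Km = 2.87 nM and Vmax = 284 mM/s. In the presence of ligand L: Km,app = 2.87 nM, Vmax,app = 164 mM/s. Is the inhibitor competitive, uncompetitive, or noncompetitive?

noncompetitive

Vmax decreases (284 → 164 mM/s) while Km is unchanged — pure noncompetitive inhibition.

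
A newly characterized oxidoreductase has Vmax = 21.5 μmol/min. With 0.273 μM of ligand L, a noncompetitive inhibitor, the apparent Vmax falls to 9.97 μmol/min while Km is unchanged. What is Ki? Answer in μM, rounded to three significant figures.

0.236 μM

Noncompetitive: Vmax,app = Vmax/α with α = 1 + [I]/Ki.
α = Vmax/Vmax,app = 21.5/9.97 = 2.156.
Ki = [I]/(α − 1) = 0.273/1.156 = 0.236 μM.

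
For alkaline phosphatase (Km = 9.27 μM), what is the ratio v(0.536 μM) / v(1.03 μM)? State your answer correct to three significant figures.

0.547

Since Vmax cancels, v₂/v₁ = [S]₂(Km+[S]₁) / [S]₁(Km+[S]₂).
= 0.536×(9.27+1.03) / (1.03×(9.27+0.536)) = 5.521/10.10 = 0.547.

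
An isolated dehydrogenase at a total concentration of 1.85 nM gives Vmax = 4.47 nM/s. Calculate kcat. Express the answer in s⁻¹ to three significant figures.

2.42 s⁻¹

kcat = Vmax/[E]total = 4.47 nM/s / 1.85 nM = 2.42 s⁻¹.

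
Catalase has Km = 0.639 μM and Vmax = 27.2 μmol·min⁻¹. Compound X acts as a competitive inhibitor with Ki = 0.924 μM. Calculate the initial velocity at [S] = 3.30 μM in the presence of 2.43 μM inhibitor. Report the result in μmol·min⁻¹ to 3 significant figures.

With α = 1 + [I]/Ki = 1 + 2.43/0.924 = 3.630, the competitive rate law is v = Vmax[S] / (αKm + [S]).
v = 27.2×3.30 / (3.630×0.639 + 3.30) = 89.76/5.619 = 16.0 μmol·min⁻¹.

16.0 μmol·min⁻¹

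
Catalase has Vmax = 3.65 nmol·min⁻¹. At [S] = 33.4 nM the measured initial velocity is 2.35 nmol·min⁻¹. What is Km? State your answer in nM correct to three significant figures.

From v = Vmax[S]/(Km+[S]), Km = [S](Vmax − v)/v.
Km = 33.4 × (3.65 − 2.35) / 2.35 = 43.42/2.35 = 18.5 nM.

18.5 nM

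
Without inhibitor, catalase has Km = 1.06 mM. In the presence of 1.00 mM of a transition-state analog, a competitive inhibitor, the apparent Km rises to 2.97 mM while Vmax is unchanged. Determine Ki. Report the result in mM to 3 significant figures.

Competitive: Km,app = α·Km with α = 1 + [I]/Ki.
α = Km,app/Km = 2.97/1.06 = 2.802.
Ki = [I]/(α − 1) = 1.00/1.802 = 0.555 mM.

0.555 mM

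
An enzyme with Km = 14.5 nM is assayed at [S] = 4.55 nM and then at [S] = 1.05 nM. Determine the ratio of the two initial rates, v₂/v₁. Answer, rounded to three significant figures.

0.283

Since Vmax cancels, v₂/v₁ = [S]₂(Km+[S]₁) / [S]₁(Km+[S]₂).
= 1.05×(14.5+4.55) / (4.55×(14.5+1.05)) = 20.00/70.75 = 0.283.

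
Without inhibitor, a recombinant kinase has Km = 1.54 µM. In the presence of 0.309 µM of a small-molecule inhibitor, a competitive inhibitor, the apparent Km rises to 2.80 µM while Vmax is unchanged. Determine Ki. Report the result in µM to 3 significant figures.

0.378 µM

Competitive: Km,app = α·Km with α = 1 + [I]/Ki.
α = Km,app/Km = 2.80/1.54 = 1.818.
Ki = [I]/(α − 1) = 0.309/0.8182 = 0.378 µM.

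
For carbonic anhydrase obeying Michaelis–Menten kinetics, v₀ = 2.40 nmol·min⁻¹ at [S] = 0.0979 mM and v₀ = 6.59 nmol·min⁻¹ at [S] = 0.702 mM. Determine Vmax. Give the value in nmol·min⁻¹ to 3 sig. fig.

In reciprocal form, 1/v = (Km/Vmax)·(1/[S]) + 1/Vmax. The two points give (1/[S], 1/v) = (10.21, 0.4167) and (1.425, 0.1517).
Slope = (0.4167 − 0.1517)/(10.21 − 1.425) = 0.03014; intercept = 0.4167 − 0.03014×10.21 = 0.1088.
Vmax = 1/intercept = 9.19 nmol·min⁻¹; Km = slope × Vmax = 0.03014 × 9.19 = 0.277 mM.

9.19 nmol·min⁻¹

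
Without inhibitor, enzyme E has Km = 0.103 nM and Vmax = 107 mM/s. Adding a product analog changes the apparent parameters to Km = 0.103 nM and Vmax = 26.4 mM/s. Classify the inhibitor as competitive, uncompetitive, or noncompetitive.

Vmax decreases (107 → 26.4 mM/s) while Km is unchanged — pure noncompetitive inhibition.

noncompetitive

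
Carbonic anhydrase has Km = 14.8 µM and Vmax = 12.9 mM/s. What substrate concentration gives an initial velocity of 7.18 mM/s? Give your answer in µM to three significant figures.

Rearranging v = Vmax[S]/(Km+[S]) gives [S] = Km·v/(Vmax − v).
[S] = 14.8 × 7.18 / (12.9 − 7.18) = 106.3/5.720 = 18.6 µM.

18.6 µM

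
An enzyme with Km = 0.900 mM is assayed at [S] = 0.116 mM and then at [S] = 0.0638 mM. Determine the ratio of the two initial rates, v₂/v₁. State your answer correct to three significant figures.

0.580

The fractional saturations are [S]/(Km+[S]) = 0.116/1.016 = 0.1142 and 0.0638/0.9638 = 0.06620.
v₂/v₁ is just their ratio: 0.06620/0.1142 = 0.580.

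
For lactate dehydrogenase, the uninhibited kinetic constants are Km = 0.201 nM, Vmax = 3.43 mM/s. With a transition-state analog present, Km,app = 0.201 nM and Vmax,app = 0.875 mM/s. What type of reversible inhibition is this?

Vmax decreases (3.43 → 0.875 mM/s) while Km is unchanged — pure noncompetitive inhibition.

noncompetitive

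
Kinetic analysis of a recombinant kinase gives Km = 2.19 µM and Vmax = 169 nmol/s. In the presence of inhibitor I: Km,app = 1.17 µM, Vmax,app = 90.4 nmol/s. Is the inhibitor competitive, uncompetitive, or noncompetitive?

Both Km and Vmax decrease by the same factor (~1.87-fold) — characteristic of uncompetitive inhibition.

uncompetitive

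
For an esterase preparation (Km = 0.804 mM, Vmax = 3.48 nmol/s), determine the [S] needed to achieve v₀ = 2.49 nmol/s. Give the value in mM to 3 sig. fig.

The required fractional saturation is v/Vmax = 2.49/3.48 = 0.7155.
Then [S]/(Km+[S]) = 0.7155 ⇒ [S] = 0.804 × 0.7155/(1 − 0.7155) = 2.02 mM.

2.02 mM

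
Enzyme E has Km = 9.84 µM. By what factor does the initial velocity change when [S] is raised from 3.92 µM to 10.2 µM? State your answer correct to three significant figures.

1.79

Since Vmax cancels, v₂/v₁ = [S]₂(Km+[S]₁) / [S]₁(Km+[S]₂).
= 10.2×(9.84+3.92) / (3.92×(9.84+10.2)) = 140.4/78.56 = 1.79.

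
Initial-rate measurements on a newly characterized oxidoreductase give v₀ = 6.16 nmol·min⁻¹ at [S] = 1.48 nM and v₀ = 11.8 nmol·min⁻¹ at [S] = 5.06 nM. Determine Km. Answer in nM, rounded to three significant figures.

From v = Vmax[S]/(Km+[S]), each point gives Vmax = v(Km+[S])/[S].
Equating: 6.16(Km+1.48)/1.48 = 11.8(Km+5.06)/5.06.
4.162·Km + 6.16 = 2.332·Km + 11.8, so (4.162 − 2.332)·Km = 11.8 − 6.16.
Km = 5.640/1.830 = 3.08 nM; then Vmax = 6.16(3.08+1.48)/1.48 = 19.0 nmol·min⁻¹.

3.08 nM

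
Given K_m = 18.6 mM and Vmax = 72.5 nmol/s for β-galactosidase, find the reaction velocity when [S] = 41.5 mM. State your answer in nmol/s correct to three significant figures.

[S]/(Km+[S]) = 41.5/60.10 = 0.6905, the fractional saturation.
v = 0.6905 × Vmax = 0.6905 × 72.5 = 50.1 nmol/s.

50.1 nmol/s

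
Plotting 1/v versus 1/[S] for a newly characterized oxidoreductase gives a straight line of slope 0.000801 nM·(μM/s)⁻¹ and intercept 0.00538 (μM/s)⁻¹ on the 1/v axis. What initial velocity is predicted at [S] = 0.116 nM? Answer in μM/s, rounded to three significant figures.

81.4 μM/s

The y-intercept is 1/Vmax, so Vmax = 1/0.00538 = 186 μM/s.
The slope is Km/Vmax, so Km = 0.000801 × 186 = 0.149 nM.
Then v = 186 × 0.116/(0.149 + 0.116) = 81.4 μM/s.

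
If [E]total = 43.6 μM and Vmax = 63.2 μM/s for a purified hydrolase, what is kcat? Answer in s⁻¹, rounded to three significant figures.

1.45 s⁻¹

kcat = Vmax/[E]total = 63.2 μM/s / 43.6 μM = 1.45 s⁻¹.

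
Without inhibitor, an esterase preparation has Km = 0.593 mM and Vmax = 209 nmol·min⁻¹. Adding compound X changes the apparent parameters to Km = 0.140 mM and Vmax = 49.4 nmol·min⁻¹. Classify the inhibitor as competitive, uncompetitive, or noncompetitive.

uncompetitive

Both Km and Vmax decrease by the same factor (~4.23-fold) — characteristic of uncompetitive inhibition.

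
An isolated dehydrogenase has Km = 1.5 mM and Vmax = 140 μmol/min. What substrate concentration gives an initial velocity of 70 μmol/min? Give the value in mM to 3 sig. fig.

1.50 mM

Rearranging v = Vmax[S]/(Km+[S]) gives [S] = Km·v/(Vmax − v).
[S] = 1.5 × 70 / (140 − 70) = 105.0/70.00 = 1.50 mM.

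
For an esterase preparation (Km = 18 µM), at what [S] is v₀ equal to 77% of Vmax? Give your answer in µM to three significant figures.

60.3 µM

v/Vmax = [S]/(Km+[S]) = 0.77, so [S] = Km·0.77/(1 − 0.77) = 18 × 3.348.
[S] = 60.3 µM.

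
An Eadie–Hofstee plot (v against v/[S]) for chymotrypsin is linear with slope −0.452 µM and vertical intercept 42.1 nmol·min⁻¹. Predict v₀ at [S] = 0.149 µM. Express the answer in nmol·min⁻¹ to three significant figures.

In the Eadie–Hofstee form v = Vmax − Km·(v/[S]), the slope is −Km and the intercept is Vmax, so Km = 0.452 µM and Vmax = 42.1 nmol·min⁻¹.
v = 42.1 × 0.149/(0.452 + 0.149) = 10.4 nmol·min⁻¹.

10.4 nmol·min⁻¹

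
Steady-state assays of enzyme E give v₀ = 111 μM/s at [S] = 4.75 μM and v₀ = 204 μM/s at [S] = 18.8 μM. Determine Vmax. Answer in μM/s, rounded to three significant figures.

In reciprocal form, 1/v = (Km/Vmax)·(1/[S]) + 1/Vmax. The two points give (1/[S], 1/v) = (0.2105, 0.009009) and (0.05319, 0.004902).
Slope = (0.009009 − 0.004902)/(0.2105 − 0.05319) = 0.02610; intercept = 0.009009 − 0.02610×0.2105 = 0.003513.
Vmax = 1/intercept = 285 μM/s; Km = slope × Vmax = 0.02610 × 285 = 7.43 μM.

285 μM/s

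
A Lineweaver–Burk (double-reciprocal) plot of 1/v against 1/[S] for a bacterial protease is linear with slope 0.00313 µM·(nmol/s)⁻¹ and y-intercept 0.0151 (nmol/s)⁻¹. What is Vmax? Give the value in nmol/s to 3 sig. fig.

The y-intercept of a Lineweaver–Burk plot equals 1/Vmax, so Vmax = 1/0.0151 = 66.2 nmol/s.

66.2 nmol/s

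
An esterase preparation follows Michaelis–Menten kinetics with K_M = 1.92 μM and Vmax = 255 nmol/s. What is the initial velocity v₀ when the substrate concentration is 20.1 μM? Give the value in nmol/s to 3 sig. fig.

233 nmol/s

[S]/(Km+[S]) = 20.1/22.02 = 0.9128, the fractional saturation.
v = 0.9128 × Vmax = 0.9128 × 255 = 233 nmol/s.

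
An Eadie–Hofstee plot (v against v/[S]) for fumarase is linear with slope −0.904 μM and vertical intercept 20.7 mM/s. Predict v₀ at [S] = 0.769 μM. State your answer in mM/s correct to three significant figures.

In the Eadie–Hofstee form v = Vmax − Km·(v/[S]), the slope is −Km and the intercept is Vmax, so Km = 0.904 μM and Vmax = 20.7 mM/s.
v = 20.7 × 0.769/(0.904 + 0.769) = 9.51 mM/s.

9.51 mM/s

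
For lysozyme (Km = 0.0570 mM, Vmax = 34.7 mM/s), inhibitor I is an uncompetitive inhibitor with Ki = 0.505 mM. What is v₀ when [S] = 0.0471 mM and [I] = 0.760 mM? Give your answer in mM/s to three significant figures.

With α = 1 + [I]/Ki = 1 + 0.760/0.505 = 2.505, the uncompetitive rate law is v = (Vmax/α)·[S] / (Km/α + [S]).
v = (34.7/2.505)×0.0471 / (0.0570/2.505 + 0.0471) = 0.6525/0.06985 = 9.34 mM/s.

9.34 mM/s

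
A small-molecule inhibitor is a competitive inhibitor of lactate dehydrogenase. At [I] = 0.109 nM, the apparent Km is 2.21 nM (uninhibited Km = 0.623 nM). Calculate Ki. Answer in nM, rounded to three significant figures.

0.0428 nM

Competitive: Km,app = α·Km with α = 1 + [I]/Ki.
α = Km,app/Km = 2.21/0.623 = 3.547.
Since α = 1 + [I]/Ki, [I]/Ki = 3.547 − 1 = 2.547 and Ki = 0.109/2.547 = 0.0428 nM.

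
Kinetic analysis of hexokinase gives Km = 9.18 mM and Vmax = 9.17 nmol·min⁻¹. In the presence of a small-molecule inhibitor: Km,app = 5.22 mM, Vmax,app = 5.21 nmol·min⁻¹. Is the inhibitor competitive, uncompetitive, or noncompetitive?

Both Km and Vmax decrease by the same factor (~1.76-fold) — characteristic of uncompetitive inhibition.

uncompetitive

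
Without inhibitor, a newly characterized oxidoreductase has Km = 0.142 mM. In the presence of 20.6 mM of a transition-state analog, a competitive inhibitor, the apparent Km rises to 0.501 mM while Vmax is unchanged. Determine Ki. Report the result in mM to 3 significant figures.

8.15 mM

Competitive: Km,app = α·Km with α = 1 + [I]/Ki.
α = Km,app/Km = 0.501/0.142 = 3.528.
Since α = 1 + [I]/Ki, [I]/Ki = 3.528 − 1 = 2.528 and Ki = 20.6/2.528 = 8.15 mM.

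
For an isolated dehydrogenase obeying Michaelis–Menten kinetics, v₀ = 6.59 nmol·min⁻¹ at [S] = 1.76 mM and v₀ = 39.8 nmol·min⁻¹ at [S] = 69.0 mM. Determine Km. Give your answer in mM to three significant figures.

10.5 mM

In reciprocal form, 1/v = (Km/Vmax)·(1/[S]) + 1/Vmax. The two points give (1/[S], 1/v) = (0.5682, 0.1517) and (0.01449, 0.02513).
Slope = (0.1517 − 0.02513)/(0.5682 − 0.01449) = 0.2287; intercept = 0.1517 − 0.2287×0.5682 = 0.02181.
Vmax = 1/intercept = 45.8 nmol·min⁻¹; Km = slope × Vmax = 0.2287 × 45.8 = 10.5 mM.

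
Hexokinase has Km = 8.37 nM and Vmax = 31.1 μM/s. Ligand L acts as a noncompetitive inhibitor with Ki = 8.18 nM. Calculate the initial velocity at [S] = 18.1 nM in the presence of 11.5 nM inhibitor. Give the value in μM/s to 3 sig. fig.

8.84 μM/s

α = 1 + [I]/Ki = 1 + 11.5/8.18 = 2.406.
For a noncompetitive inhibitor, Vmax is reduced to Vmax/α while Km is unchanged: Km,app = 8.37 nM, Vmax,app = 12.9 μM/s.
v = Vmax,app·[S]/(Km,app + [S]) = 12.9 × 18.1/(8.37 + 18.1) = 8.84 μM/s.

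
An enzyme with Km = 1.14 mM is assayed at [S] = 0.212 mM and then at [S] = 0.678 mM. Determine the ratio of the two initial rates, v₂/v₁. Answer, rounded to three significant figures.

The fractional saturations are [S]/(Km+[S]) = 0.212/1.352 = 0.1568 and 0.678/1.818 = 0.3729.
v₂/v₁ is just their ratio: 0.3729/0.1568 = 2.38.

2.38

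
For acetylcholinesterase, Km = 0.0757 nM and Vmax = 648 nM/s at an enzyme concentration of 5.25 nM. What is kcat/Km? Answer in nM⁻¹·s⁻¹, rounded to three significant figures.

1630 nM⁻¹·s⁻¹

kcat = Vmax/[E]total = 648/5.25 = 123 s⁻¹.
kcat/Km = 123/0.0757 = 1630 nM⁻¹·s⁻¹.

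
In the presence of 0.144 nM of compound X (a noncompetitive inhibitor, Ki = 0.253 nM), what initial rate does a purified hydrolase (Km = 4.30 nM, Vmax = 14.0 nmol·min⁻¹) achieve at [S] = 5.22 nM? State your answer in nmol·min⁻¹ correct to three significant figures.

4.89 nmol·min⁻¹

α = 1 + [I]/Ki = 1 + 0.144/0.253 = 1.569.
For a noncompetitive inhibitor, Vmax is reduced to Vmax/α while Km is unchanged: Km,app = 4.30 nM, Vmax,app = 8.92 nmol·min⁻¹.
v = Vmax,app·[S]/(Km,app + [S]) = 8.92 × 5.22/(4.30 + 5.22) = 4.89 nmol·min⁻¹.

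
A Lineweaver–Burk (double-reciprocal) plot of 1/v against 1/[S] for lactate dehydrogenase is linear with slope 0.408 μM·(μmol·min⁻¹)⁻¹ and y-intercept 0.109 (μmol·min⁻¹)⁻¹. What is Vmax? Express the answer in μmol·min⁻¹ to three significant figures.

9.17 μmol·min⁻¹

The y-intercept of a Lineweaver–Burk plot equals 1/Vmax, so Vmax = 1/0.109 = 9.17 μmol·min⁻¹.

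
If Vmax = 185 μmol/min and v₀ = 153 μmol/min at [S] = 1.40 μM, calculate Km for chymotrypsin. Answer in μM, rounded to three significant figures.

From v = Vmax[S]/(Km+[S]), Km = [S](Vmax − v)/v.
Km = 1.40 × (185 − 153) / 153 = 44.80/153 = 0.293 μM.

0.293 μM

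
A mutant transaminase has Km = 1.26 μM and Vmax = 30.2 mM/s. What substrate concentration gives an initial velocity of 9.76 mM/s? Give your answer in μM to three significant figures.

Rearranging v = Vmax[S]/(Km+[S]) gives [S] = Km·v/(Vmax − v).
[S] = 1.26 × 9.76 / (30.2 − 9.76) = 12.30/20.44 = 0.602 μM.

0.602 μM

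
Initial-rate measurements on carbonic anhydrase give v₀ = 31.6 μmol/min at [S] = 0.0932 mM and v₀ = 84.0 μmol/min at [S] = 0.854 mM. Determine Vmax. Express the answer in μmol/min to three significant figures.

From v = Vmax[S]/(Km+[S]), each point gives Vmax = v(Km+[S])/[S].
Equating: 31.6(Km+0.0932)/0.0932 = 84.0(Km+0.854)/0.854.
339.1·Km + 31.6 = 98.36·Km + 84.0, so (339.1 − 98.36)·Km = 84.0 − 31.6.
Km = 52.40/240.7 = 0.218 mM; then Vmax = 31.6(0.218+0.0932)/0.0932 = 105 μmol/min.

105 μmol/min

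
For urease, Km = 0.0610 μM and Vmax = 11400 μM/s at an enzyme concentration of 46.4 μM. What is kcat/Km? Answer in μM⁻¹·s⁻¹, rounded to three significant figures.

4030 μM⁻¹·s⁻¹

kcat = Vmax/[E]total = 11400/46.4 = 246 s⁻¹.
kcat/Km = 246/0.0610 = 4030 μM⁻¹·s⁻¹.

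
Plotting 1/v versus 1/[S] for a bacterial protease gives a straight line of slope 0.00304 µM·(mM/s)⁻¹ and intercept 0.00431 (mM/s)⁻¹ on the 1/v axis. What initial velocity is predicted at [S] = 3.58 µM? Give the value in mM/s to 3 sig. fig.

194 mM/s

The y-intercept is 1/Vmax, so Vmax = 1/0.00431 = 232 mM/s.
The slope is Km/Vmax, so Km = 0.00304 × 232 = 0.705 µM.
Then v = 232 × 3.58/(0.705 + 3.58) = 194 mM/s.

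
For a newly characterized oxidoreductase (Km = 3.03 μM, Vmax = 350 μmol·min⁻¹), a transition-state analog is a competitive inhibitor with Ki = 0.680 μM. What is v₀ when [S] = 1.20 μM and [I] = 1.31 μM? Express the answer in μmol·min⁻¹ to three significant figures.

41.7 μmol·min⁻¹

α = 1 + [I]/Ki = 1 + 1.31/0.680 = 2.926.
For a competitive inhibitor, Vmax is unchanged and the apparent Km becomes α·Km: Km,app = 8.87 μM, Vmax,app = 350 μmol·min⁻¹.
v = Vmax,app·[S]/(Km,app + [S]) = 350 × 1.20/(8.87 + 1.20) = 41.7 μmol·min⁻¹.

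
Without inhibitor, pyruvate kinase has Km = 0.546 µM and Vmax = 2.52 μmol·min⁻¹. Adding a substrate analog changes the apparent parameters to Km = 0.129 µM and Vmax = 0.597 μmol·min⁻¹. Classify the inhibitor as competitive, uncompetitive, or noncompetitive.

Both Km and Vmax decrease by the same factor (~4.22-fold) — characteristic of uncompetitive inhibition.

uncompetitive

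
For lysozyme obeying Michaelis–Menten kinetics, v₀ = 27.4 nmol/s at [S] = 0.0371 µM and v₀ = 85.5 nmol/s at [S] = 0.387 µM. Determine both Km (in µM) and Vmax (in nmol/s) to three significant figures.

In reciprocal form, 1/v = (Km/Vmax)·(1/[S]) + 1/Vmax. The two points give (1/[S], 1/v) = (26.95, 0.03650) and (2.584, 0.01170).
Slope = (0.03650 − 0.01170)/(26.95 − 2.584) = 0.001018; intercept = 0.03650 − 0.001018×26.95 = 0.009066.
Vmax = 1/intercept = 110 nmol/s; Km = slope × Vmax = 0.001018 × 110 = 0.112 µM.

Km = 0.112 µM; Vmax = 110 nmol/s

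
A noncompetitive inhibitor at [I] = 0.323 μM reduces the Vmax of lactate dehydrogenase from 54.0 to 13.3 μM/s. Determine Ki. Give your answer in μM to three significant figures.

0.106 μM

Noncompetitive: Vmax,app = Vmax/α with α = 1 + [I]/Ki.
α = Vmax/Vmax,app = 54.0/13.3 = 4.060.
Ki = [I]/(α − 1) = 0.323/3.060 = 0.106 μM.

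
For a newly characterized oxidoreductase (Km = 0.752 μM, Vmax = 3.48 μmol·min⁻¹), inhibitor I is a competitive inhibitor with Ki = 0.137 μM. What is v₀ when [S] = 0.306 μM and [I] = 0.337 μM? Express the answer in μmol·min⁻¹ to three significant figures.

α = 1 + [I]/Ki = 1 + 0.337/0.137 = 3.460.
For a competitive inhibitor, Vmax is unchanged and the apparent Km becomes α·Km: Km,app = 2.60 μM, Vmax,app = 3.48 μmol·min⁻¹.
v = Vmax,app·[S]/(Km,app + [S]) = 3.48 × 0.306/(2.60 + 0.306) = 0.366 μmol·min⁻¹.

0.366 μmol·min⁻¹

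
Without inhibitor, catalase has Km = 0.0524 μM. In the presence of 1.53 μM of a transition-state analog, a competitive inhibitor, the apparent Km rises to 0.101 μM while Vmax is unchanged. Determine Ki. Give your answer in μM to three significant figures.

Competitive: Km,app = α·Km with α = 1 + [I]/Ki.
α = Km,app/Km = 0.101/0.0524 = 1.927.
Since α = 1 + [I]/Ki, [I]/Ki = 1.927 − 1 = 0.9275 and Ki = 1.53/0.9275 = 1.65 μM.

1.65 μM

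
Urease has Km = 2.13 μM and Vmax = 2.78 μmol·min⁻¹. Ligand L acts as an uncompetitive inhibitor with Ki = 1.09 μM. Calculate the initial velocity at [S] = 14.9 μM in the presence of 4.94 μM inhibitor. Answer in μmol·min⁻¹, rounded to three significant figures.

0.490 μmol·min⁻¹

α = 1 + [I]/Ki = 1 + 4.94/1.09 = 5.532.
For an uncompetitive inhibitor, both parameters are divided by α, giving Vmax/α and Km/α: Km,app = 0.385 μM, Vmax,app = 0.503 μmol·min⁻¹.
v = Vmax,app·[S]/(Km,app + [S]) = 0.503 × 14.9/(0.385 + 14.9) = 0.490 μmol·min⁻¹.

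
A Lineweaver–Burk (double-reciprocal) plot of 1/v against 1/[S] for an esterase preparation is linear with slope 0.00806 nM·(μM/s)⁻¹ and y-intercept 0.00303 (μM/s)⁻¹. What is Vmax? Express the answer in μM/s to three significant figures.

The y-intercept of a Lineweaver–Burk plot equals 1/Vmax, so Vmax = 1/0.00303 = 330 μM/s.

330 μM/s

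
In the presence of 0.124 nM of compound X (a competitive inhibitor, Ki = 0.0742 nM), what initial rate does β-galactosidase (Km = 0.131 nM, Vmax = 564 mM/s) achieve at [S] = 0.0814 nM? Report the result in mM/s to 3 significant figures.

α = 1 + [I]/Ki = 1 + 0.124/0.0742 = 2.671.
For a competitive inhibitor, Vmax is unchanged and the apparent Km becomes α·Km: Km,app = 0.350 nM, Vmax,app = 564 mM/s.
v = Vmax,app·[S]/(Km,app + [S]) = 564 × 0.0814/(0.350 + 0.0814) = 106 mM/s.

106 mM/s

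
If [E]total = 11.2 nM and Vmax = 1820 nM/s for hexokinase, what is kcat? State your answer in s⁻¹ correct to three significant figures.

162 s⁻¹

kcat = Vmax/[E]total = 1820 nM/s / 11.2 nM = 162 s⁻¹.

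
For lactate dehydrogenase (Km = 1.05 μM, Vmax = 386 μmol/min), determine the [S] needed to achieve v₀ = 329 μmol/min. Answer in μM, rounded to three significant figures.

6.06 μM

Rearranging v = Vmax[S]/(Km+[S]) gives [S] = Km·v/(Vmax − v).
[S] = 1.05 × 329 / (386 − 329) = 345.4/57.00 = 6.06 μM.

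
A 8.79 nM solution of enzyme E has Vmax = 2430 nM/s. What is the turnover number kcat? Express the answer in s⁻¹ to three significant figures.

276 s⁻¹

kcat = Vmax/[E]total = 2430 nM/s / 8.79 nM = 276 s⁻¹.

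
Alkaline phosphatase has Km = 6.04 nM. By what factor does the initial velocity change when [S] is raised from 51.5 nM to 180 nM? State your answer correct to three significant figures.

1.08

Since Vmax cancels, v₂/v₁ = [S]₂(Km+[S]₁) / [S]₁(Km+[S]₂).
= 180×(6.04+51.5) / (51.5×(6.04+180)) = 10360/9581 = 1.08.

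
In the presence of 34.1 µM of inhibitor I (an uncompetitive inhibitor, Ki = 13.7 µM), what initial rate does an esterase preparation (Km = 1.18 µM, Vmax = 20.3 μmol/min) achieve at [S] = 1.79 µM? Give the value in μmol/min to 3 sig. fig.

4.89 μmol/min

α = 1 + [I]/Ki = 1 + 34.1/13.7 = 3.489.
For an uncompetitive inhibitor, both parameters are divided by α, giving Vmax/α and Km/α: Km,app = 0.338 µM, Vmax,app = 5.82 μmol/min.
v = Vmax,app·[S]/(Km,app + [S]) = 5.82 × 1.79/(0.338 + 1.79) = 4.89 μmol/min.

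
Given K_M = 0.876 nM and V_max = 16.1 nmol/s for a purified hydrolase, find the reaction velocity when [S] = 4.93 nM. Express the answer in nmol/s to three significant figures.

[S]/(Km+[S]) = 4.93/5.806 = 0.8491, the fractional saturation.
v = 0.8491 × Vmax = 0.8491 × 16.1 = 13.7 nmol/s.

13.7 nmol/s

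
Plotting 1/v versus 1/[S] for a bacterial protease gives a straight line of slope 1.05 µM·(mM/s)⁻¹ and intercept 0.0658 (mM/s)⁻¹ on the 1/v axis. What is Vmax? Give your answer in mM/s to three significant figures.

15.2 mM/s

The y-intercept of a Lineweaver–Burk plot equals 1/Vmax, so Vmax = 1/0.0658 = 15.2 mM/s.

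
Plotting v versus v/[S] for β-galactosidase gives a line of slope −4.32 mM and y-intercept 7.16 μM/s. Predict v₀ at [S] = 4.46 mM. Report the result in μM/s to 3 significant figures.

3.64 μM/s

In the Eadie–Hofstee form v = Vmax − Km·(v/[S]), the slope is −Km and the intercept is Vmax, so Km = 4.32 mM and Vmax = 7.16 μM/s.
v = 7.16 × 4.46/(4.32 + 4.46) = 3.64 μM/s.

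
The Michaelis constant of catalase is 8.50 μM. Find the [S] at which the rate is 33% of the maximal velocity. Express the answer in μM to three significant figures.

v/Vmax = [S]/(Km+[S]) = 0.33, so [S] = Km·0.33/(1 − 0.33) = 8.50 × 0.4925.
[S] = 4.19 μM.

4.19 μM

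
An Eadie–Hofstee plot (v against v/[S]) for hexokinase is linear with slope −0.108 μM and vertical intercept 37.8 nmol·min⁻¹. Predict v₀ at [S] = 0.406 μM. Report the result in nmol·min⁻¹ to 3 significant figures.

29.9 nmol·min⁻¹

In the Eadie–Hofstee form v = Vmax − Km·(v/[S]), the slope is −Km and the intercept is Vmax, so Km = 0.108 μM and Vmax = 37.8 nmol·min⁻¹.
v = 37.8 × 0.406/(0.108 + 0.406) = 29.9 nmol·min⁻¹.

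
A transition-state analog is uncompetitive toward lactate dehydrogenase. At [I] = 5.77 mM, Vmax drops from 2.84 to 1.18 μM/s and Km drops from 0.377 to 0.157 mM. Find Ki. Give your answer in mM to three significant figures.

4.10 mM

Uncompetitive: Vmax,app = Vmax/α (and Km,app = Km/α) with α = 1 + [I]/Ki.
α = Vmax/Vmax,app = 2.84/1.18 = 2.407.
Since α = 1 + [I]/Ki, [I]/Ki = 2.407 − 1 = 1.407 and Ki = 5.77/1.407 = 4.10 mM.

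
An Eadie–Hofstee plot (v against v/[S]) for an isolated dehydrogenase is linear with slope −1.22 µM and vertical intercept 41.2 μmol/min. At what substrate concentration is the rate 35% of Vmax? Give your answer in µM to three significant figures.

The Eadie–Hofstee slope gives Km = 1.22 µM (slope = −Km).
v/Vmax = [S]/(Km+[S]) = 0.35 ⇒ [S] = Km·0.35/(1−0.35) = 1.22 × 0.5385 = 0.657 µM.

0.657 µM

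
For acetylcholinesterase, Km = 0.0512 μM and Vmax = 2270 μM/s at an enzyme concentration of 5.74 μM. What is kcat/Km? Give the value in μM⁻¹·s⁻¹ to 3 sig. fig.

kcat = Vmax/[E]total = 2270/5.74 = 395 s⁻¹.
kcat/Km = 395/0.0512 = 7720 μM⁻¹·s⁻¹.

7720 μM⁻¹·s⁻¹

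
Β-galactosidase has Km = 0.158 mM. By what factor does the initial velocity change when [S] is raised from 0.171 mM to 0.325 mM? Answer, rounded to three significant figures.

The fractional saturations are [S]/(Km+[S]) = 0.171/0.3290 = 0.5198 and 0.325/0.4830 = 0.6729.
v₂/v₁ is just their ratio: 0.6729/0.5198 = 1.29.

1.29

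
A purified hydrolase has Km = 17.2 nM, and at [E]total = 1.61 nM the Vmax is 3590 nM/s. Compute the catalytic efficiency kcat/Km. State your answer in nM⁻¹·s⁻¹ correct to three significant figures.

130 nM⁻¹·s⁻¹

kcat = Vmax/[E]total = 3590/1.61 = 2230 s⁻¹.
kcat/Km = 2230/17.2 = 130 nM⁻¹·s⁻¹.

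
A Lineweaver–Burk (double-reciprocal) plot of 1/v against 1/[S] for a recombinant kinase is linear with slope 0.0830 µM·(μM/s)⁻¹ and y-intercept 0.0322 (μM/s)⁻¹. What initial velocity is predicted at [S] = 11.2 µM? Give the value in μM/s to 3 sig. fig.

The y-intercept is 1/Vmax, so Vmax = 1/0.0322 = 31.1 μM/s.
The slope is Km/Vmax, so Km = 0.0830 × 31.1 = 2.58 µM.
Then v = 31.1 × 11.2/(2.58 + 11.2) = 25.2 μM/s.

25.2 μM/s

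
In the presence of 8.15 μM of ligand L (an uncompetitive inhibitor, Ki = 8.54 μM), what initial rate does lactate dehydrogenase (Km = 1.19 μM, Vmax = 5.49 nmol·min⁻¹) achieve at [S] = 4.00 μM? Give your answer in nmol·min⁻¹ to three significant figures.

2.44 nmol·min⁻¹

α = 1 + [I]/Ki = 1 + 8.15/8.54 = 1.954.
For an uncompetitive inhibitor, both parameters are divided by α, giving Vmax/α and Km/α: Km,app = 0.609 μM, Vmax,app = 2.81 nmol·min⁻¹.
v = Vmax,app·[S]/(Km,app + [S]) = 2.81 × 4.00/(0.609 + 4.00) = 2.44 nmol·min⁻¹.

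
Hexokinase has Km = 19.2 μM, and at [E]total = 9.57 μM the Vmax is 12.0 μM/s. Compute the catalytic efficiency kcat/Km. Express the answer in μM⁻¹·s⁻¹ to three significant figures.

0.0653 μM⁻¹·s⁻¹

kcat = Vmax/[E]total = 12.0/9.57 = 1.25 s⁻¹.
kcat/Km = 1.25/19.2 = 0.0653 μM⁻¹·s⁻¹.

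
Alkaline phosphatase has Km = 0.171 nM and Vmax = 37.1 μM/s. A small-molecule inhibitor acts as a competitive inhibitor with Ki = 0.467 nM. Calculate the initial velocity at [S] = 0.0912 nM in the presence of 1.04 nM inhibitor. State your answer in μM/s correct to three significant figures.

With α = 1 + [I]/Ki = 1 + 1.04/0.467 = 3.227, the competitive rate law is v = Vmax[S] / (αKm + [S]).
v = 37.1×0.0912 / (3.227×0.171 + 0.0912) = 3.384/0.6430 = 5.26 μM/s.

5.26 μM/s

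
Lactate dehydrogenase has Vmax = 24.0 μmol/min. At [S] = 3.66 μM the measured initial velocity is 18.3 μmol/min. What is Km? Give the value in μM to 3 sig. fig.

From v = Vmax[S]/(Km+[S]), Km = [S](Vmax − v)/v.
Km = 3.66 × (24.0 − 18.3) / 18.3 = 20.86/18.3 = 1.14 μM.

1.14 μM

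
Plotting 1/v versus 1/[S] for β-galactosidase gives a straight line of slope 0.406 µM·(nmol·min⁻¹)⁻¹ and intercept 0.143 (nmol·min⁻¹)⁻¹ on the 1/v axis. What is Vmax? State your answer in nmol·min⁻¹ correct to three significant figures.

The y-intercept of a Lineweaver–Burk plot equals 1/Vmax, so Vmax = 1/0.143 = 6.99 nmol·min⁻¹.

6.99 nmol·min⁻¹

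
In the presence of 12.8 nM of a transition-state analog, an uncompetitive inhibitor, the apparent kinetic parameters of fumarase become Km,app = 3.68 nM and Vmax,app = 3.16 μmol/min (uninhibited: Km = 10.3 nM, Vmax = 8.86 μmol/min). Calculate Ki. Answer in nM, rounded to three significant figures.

7.10 nM

Uncompetitive: Vmax,app = Vmax/α (and Km,app = Km/α) with α = 1 + [I]/Ki.
α = Vmax/Vmax,app = 8.86/3.16 = 2.804.
Ki = [I]/(α − 1) = 12.8/1.804 = 7.10 nM.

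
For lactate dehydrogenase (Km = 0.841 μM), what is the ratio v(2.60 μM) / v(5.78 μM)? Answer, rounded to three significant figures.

0.866

The fractional saturations are [S]/(Km+[S]) = 5.78/6.621 = 0.8730 and 2.60/3.441 = 0.7556.
v₂/v₁ is just their ratio: 0.7556/0.8730 = 0.866.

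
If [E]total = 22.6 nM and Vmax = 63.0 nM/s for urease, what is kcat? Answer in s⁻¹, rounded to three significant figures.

kcat = Vmax/[E]total = 63.0 nM/s / 22.6 nM = 2.79 s⁻¹.

2.79 s⁻¹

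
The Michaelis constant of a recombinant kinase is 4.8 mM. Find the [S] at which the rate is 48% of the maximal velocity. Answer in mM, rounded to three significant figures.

v/Vmax = [S]/(Km+[S]) = 0.48, so [S] = Km·0.48/(1 − 0.48) = 4.8 × 0.9231.
[S] = 4.43 mM.

4.43 mM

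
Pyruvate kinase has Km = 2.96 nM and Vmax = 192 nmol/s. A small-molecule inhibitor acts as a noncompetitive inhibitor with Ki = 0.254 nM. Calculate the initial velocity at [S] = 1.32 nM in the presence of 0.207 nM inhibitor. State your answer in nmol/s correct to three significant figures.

32.6 nmol/s

α = 1 + [I]/Ki = 1 + 0.207/0.254 = 1.815.
For a noncompetitive inhibitor, Vmax is reduced to Vmax/α while Km is unchanged: Km,app = 2.96 nM, Vmax,app = 106 nmol/s.
v = Vmax,app·[S]/(Km,app + [S]) = 106 × 1.32/(2.96 + 1.32) = 32.6 nmol/s.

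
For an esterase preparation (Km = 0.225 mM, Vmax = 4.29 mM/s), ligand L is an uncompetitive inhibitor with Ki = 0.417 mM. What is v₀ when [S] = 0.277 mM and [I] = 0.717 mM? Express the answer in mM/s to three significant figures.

With α = 1 + [I]/Ki = 1 + 0.717/0.417 = 2.719, the uncompetitive rate law is v = (Vmax/α)·[S] / (Km/α + [S]).
v = (4.29/2.719)×0.277 / (0.225/2.719 + 0.277) = 0.4370/0.3597 = 1.21 mM/s.

1.21 mM/s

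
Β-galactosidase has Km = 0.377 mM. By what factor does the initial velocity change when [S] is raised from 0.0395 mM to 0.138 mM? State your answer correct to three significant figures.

2.83

Since Vmax cancels, v₂/v₁ = [S]₂(Km+[S]₁) / [S]₁(Km+[S]₂).
= 0.138×(0.377+0.0395) / (0.0395×(0.377+0.138)) = 0.05748/0.02034 = 2.83.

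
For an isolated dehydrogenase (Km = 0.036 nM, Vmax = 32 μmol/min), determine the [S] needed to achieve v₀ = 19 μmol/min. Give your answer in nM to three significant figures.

0.0526 nM

The required fractional saturation is v/Vmax = 19/32 = 0.5938.
Then [S]/(Km+[S]) = 0.5938 ⇒ [S] = 0.036 × 0.5938/(1 − 0.5938) = 0.0526 nM.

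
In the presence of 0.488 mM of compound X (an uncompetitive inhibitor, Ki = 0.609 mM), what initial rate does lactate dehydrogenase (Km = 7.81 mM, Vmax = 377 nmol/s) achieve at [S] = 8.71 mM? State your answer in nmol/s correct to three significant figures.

140 nmol/s

With α = 1 + [I]/Ki = 1 + 0.488/0.609 = 1.801, the uncompetitive rate law is v = (Vmax/α)·[S] / (Km/α + [S]).
v = (377/1.801)×8.71 / (7.81/1.801 + 8.71) = 1823/13.05 = 140 nmol/s.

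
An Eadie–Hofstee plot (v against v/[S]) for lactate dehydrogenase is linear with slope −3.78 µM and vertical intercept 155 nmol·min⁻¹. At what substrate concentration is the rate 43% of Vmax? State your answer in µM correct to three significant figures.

The Eadie–Hofstee slope gives Km = 3.78 µM (slope = −Km).
v/Vmax = [S]/(Km+[S]) = 0.43 ⇒ [S] = Km·0.43/(1−0.43) = 3.78 × 0.7544 = 2.85 µM.

2.85 µM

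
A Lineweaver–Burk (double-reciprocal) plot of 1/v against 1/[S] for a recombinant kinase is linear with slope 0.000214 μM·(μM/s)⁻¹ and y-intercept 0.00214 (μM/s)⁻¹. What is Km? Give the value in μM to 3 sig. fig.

0.100 μM

y-intercept = 1/Vmax ⇒ Vmax = 467 μM/s; slope = Km/Vmax ⇒ Km = slope × Vmax.
Km = 0.000214 × 467 = 0.100 μM.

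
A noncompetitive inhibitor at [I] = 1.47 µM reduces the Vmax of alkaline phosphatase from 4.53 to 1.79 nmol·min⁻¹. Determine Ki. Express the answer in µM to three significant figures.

0.960 µM

Noncompetitive: Vmax,app = Vmax/α with α = 1 + [I]/Ki.
α = Vmax/Vmax,app = 4.53/1.79 = 2.531.
Since α = 1 + [I]/Ki, [I]/Ki = 2.531 − 1 = 1.531 and Ki = 1.47/1.531 = 0.960 µM.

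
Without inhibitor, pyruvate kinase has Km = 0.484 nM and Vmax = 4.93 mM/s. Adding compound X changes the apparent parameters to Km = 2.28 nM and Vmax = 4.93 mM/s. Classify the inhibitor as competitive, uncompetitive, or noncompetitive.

Km increases (0.484 → 2.28 nM) while Vmax is unchanged — the hallmark of competitive inhibition.

competitive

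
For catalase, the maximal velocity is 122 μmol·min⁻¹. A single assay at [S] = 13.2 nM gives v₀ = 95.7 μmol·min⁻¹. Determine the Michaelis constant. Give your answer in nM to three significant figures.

3.63 nM

v/Vmax = 95.7/122 = 0.7844 = [S]/(Km+[S]).
So Km + [S] = [S]/0.7844 = 16.83 nM, giving Km = 16.83 − 13.2 = 3.63 nM.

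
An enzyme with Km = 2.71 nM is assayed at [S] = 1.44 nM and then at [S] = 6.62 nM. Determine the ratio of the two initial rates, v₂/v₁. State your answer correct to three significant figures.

2.04

Since Vmax cancels, v₂/v₁ = [S]₂(Km+[S]₁) / [S]₁(Km+[S]₂).
= 6.62×(2.71+1.44) / (1.44×(2.71+6.62)) = 27.47/13.44 = 2.04.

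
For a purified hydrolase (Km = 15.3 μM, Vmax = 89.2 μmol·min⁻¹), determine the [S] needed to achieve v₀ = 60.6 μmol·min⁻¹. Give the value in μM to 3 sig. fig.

32.4 μM

Rearranging v = Vmax[S]/(Km+[S]) gives [S] = Km·v/(Vmax − v).
[S] = 15.3 × 60.6 / (89.2 − 60.6) = 927.2/28.60 = 32.4 μM.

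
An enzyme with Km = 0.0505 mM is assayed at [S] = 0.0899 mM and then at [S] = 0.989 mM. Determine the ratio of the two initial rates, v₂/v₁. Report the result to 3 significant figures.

Since Vmax cancels, v₂/v₁ = [S]₂(Km+[S]₁) / [S]₁(Km+[S]₂).
= 0.989×(0.0505+0.0899) / (0.0899×(0.0505+0.989)) = 0.1389/0.09345 = 1.49.

1.49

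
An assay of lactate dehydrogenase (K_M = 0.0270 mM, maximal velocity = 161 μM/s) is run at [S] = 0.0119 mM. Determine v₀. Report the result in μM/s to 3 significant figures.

49.3 μM/s

v = Vmax·[S]/(Km + [S]) = 161 × 0.0119 / (0.0270 + 0.0119)
  = 1.916 / 0.03890 = 49.3 μM/s.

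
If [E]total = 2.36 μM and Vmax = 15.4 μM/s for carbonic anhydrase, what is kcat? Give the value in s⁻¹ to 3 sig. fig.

kcat = Vmax/[E]total = 15.4 μM/s / 2.36 μM = 6.53 s⁻¹.

6.53 s⁻¹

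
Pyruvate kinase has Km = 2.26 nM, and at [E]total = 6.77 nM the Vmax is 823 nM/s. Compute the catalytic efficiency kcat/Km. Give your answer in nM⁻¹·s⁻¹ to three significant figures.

kcat = Vmax/[E]total = 823/6.77 = 122 s⁻¹.
kcat/Km = 122/2.26 = 53.8 nM⁻¹·s⁻¹.

53.8 nM⁻¹·s⁻¹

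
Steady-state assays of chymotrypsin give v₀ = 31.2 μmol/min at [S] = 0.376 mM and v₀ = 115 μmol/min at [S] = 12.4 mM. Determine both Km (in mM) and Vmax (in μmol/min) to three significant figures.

From v = Vmax[S]/(Km+[S]), each point gives Vmax = v(Km+[S])/[S].
Equating: 31.2(Km+0.376)/0.376 = 115(Km+12.4)/12.4.
82.98·Km + 31.2 = 9.274·Km + 115, so (82.98 − 9.274)·Km = 115 − 31.2.
Km = 83.80/73.70 = 1.14 mM; then Vmax = 31.2(1.14+0.376)/0.376 = 126 μmol/min.

Km = 1.14 mM; Vmax = 126 μmol/min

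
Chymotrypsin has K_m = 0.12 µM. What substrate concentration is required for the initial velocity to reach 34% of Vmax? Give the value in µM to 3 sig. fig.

v/Vmax = [S]/(Km+[S]) = 0.34, so [S] = Km·0.34/(1 − 0.34) = 0.12 × 0.5152.
[S] = 0.0618 µM.

0.0618 µM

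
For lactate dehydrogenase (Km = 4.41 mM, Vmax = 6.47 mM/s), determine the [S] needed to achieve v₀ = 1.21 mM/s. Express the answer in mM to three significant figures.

The required fractional saturation is v/Vmax = 1.21/6.47 = 0.1870.
Then [S]/(Km+[S]) = 0.1870 ⇒ [S] = 4.41 × 0.1870/(1 − 0.1870) = 1.01 mM.

1.01 mM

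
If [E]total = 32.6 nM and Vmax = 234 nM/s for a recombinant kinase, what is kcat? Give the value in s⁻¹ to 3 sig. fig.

kcat = Vmax/[E]total = 234 nM/s / 32.6 nM = 7.18 s⁻¹.

7.18 s⁻¹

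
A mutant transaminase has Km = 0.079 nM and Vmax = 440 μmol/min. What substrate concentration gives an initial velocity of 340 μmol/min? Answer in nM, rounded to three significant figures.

The required fractional saturation is v/Vmax = 340/440 = 0.7727.
Then [S]/(Km+[S]) = 0.7727 ⇒ [S] = 0.079 × 0.7727/(1 − 0.7727) = 0.269 nM.

0.269 nM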